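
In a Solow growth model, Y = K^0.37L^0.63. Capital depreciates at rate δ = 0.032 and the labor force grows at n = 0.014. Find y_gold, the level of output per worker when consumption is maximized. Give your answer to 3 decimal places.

y_gold ≈ 3.402

Capital per worker breaks even when investment replaces (n + δ)·k; here n + δ = 0.046.
Golden rule sets MPK = n+δ: 0.37·k^(0.37−1) = 0.046, so k_gold = (0.37/0.046)^(1/0.63) ≈ 27.3661.
Output: y_gold = k_gold^0.37 = 27.3661^0.37 ≈ 3.4023.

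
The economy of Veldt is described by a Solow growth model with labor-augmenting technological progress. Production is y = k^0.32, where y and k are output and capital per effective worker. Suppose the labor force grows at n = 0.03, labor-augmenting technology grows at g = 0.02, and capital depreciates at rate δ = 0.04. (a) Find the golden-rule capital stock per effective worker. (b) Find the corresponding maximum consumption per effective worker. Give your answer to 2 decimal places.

(a) k_gold ≈ 6.46; (b) c_gold ≈ 1.24

n + g + δ = 0.03 + 0.02 + 0.04 = 0.09.
Setting f'(k) = n+g+δ gives 0.32·k^(0.32−1) = 0.09, hence k_gold = (0.32/0.09)^(1/0.68) ≈ 6.4589.
y_gold = 6.4589^0.32 ≈ 1.8166; c_gold = y_gold − 0.09·k_gold ≈ 1.2353.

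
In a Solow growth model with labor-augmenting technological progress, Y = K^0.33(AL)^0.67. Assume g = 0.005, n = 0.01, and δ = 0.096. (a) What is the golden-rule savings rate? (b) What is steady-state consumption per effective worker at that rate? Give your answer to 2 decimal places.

(a) s_gold = 0.33; (b) c_gold ≈ 1.15

Break-even investment rate: n + g + δ = 0.01 + 0.005 + 0.096 = 0.111.
For Cobb-Douglas, s_gold equals capital's share: s_gold = 0.33.
At the golden rule the marginal product of capital equals n+g+δ: 0.33·k^(0.33−1) = 0.111. Solving, k_gold = (0.33/0.111)^(1/0.67) ≈ 5.0846.
y_gold = 5.0846^0.33 ≈ 1.7103; c_gold = (1−0.33)·y_gold ≈ 1.1459.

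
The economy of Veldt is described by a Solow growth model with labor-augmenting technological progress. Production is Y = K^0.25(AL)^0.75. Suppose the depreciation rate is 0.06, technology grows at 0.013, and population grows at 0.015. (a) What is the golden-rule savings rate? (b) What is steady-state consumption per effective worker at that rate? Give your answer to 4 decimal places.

(a) s_gold = 0.2500; (b) c_gold ≈ 1.0622

Break-even investment rate: n + g + δ = 0.015 + 0.013 + 0.06 = 0.088.
For Cobb-Douglas, s_gold equals capital's share: s_gold = 0.25.
Golden rule sets MPK = n+g+δ: 0.25·k^(0.25−1) = 0.088, so k_gold = (0.25/0.088)^(1/0.75) ≈ 4.0236.
y_gold = 4.0236^0.25 ≈ 1.4163; c_gold = (1−0.25)·y_gold ≈ 1.0622.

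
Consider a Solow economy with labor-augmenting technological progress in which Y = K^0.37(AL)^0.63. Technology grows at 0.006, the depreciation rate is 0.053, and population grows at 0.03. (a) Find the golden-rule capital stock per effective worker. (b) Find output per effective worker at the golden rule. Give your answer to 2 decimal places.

n + g + δ = 0.03 + 0.006 + 0.053 = 0.089.
Setting f'(k) = n+g+δ gives 0.37·k^(0.37−1) = 0.089, hence k_gold = (0.37/0.089)^(1/0.63) ≈ 9.5993.
y_gold = 9.5993^0.37 ≈ 2.3090.

(a) k_gold ≈ 9.60; (b) y_gold ≈ 2.31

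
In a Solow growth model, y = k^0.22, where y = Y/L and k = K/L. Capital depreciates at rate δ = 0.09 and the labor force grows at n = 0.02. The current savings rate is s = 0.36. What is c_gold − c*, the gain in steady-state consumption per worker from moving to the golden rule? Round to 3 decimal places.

Δc ≈ 0.054

Capital per worker breaks even when investment replaces (n + δ)·k; here n + δ = 0.11.
Current steady state (s = 0.36): k* = (0.36/0.11)^(1/0.78) ≈ 4.5724, y* = 4.5724^0.22 ≈ 1.3971, c* = (1−0.36)·1.3971 ≈ 0.8942.
Maximizing c = f(k) − (n+δ)·k gives f'(k) = n+δ, i.e. 0.22·k^(0.22−1) = 0.11, so k_gold = (0.22/0.11)^(1/0.78) ≈ 2.4318.
y_gold = 2.4318^0.22 ≈ 1.2159, c_gold = y_gold − 0.11·k_gold ≈ 0.9484.
Gain: Δc = 0.9484 − 0.8942 ≈ 0.0543.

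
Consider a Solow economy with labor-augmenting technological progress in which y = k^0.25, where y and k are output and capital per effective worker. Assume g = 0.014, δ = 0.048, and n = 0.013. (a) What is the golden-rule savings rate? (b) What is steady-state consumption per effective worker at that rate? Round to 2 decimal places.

(a) s_gold = 0.25; (b) c_gold ≈ 1.12

Capital per effective worker breaks even when investment replaces (n + g + δ)·k; here n + g + δ = 0.075.
For Cobb-Douglas, s_gold equals capital's share: s_gold = 0.25.
Setting f'(k) = n+g+δ gives 0.25·k^(0.25−1) = 0.075, hence k_gold = (0.25/0.075)^(1/0.75) ≈ 4.9793.
y_gold = 4.9793^0.25 ≈ 1.4938; c_gold = (1−0.25)·y_gold ≈ 1.1204.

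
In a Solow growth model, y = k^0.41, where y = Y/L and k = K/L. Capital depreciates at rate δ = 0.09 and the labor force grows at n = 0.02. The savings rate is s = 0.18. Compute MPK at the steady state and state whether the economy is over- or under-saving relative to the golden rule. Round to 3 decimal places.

under-saving; MPK ≈ 0.251

The effective depreciation rate is n + δ = 0.02 + 0.09 = 0.11.
Steady-state k*: s·k^0.41 = 0.11·k gives k* = (0.18/0.11)^(1/0.59) ≈ 2.3041.
MPK = 0.41·2.3041^(-0.59) ≈ 0.2506.
MPK > n+δ = 0.11, so the economy is dynamically efficient (under-saving).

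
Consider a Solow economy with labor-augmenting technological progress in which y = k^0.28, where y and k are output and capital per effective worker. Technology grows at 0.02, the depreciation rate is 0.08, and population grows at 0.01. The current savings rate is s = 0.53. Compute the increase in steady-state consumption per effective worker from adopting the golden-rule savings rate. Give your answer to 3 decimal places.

Δc ≈ 0.169

Capital per effective worker breaks even when investment replaces (n + g + δ)·k; here n + g + δ = 0.11.
Current steady state (s = 0.53): k* = (0.53/0.11)^(1/0.72) ≈ 8.8807, y* = 8.8807^0.28 ≈ 1.8432, c* = (1−0.53)·1.8432 ≈ 0.8663.
Setting f'(k) = n+g+δ gives 0.28·k^(0.28−1) = 0.11, hence k_gold = (0.28/0.11)^(1/0.72) ≈ 3.6607.
y_gold = 3.6607^0.28 ≈ 1.4381, c_gold = y_gold − 0.11·k_gold ≈ 1.0355.
Gain: Δc = 1.0355 − 0.8663 ≈ 0.1692.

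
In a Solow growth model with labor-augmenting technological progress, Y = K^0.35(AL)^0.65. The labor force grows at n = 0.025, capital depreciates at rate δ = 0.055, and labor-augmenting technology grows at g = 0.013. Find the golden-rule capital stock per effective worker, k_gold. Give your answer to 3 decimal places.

k_gold ≈ 7.683

Capital per effective worker breaks even when investment replaces (n + g + δ)·k; here n + g + δ = 0.093.
At the golden rule the marginal product of capital equals n+g+δ: 0.35·k^(0.35−1) = 0.093. Solving, k_gold = (0.35/0.093)^(1/0.65) ≈ 7.6827.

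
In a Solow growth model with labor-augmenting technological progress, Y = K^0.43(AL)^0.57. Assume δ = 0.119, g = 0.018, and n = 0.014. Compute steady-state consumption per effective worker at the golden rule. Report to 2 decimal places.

The effective depreciation rate is n + g + δ = 0.014 + 0.018 + 0.119 = 0.151.
Setting f'(k) = n+g+δ gives 0.43·k^(0.43−1) = 0.151, hence k_gold = (0.43/0.151)^(1/0.57) ≈ 6.2712.
y_gold = 6.2712^0.43 ≈ 2.2022.
c_gold = y_gold − (n+g+δ)·k_gold = 2.2022 − 0.151·6.2712 ≈ 1.2553.

c_gold ≈ 1.26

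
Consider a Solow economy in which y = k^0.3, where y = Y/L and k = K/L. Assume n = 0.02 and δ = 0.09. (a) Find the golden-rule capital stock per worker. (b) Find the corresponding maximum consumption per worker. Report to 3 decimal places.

n + δ = 0.02 + 0.09 = 0.11.
Setting f'(k) = n+δ gives 0.3·k^(0.3−1) = 0.11, hence k_gold = (0.3/0.11)^(1/0.7) ≈ 4.1925.
y_gold = 4.1925^0.3 ≈ 1.5372; c_gold = y_gold − 0.11·k_gold ≈ 1.0761.

(a) k_gold ≈ 4.192; (b) c_gold ≈ 1.076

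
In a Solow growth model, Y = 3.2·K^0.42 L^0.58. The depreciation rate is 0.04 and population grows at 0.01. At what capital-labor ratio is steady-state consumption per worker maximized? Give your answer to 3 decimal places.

The effective depreciation rate is n + δ = 0.01 + 0.04 = 0.05.
At the golden rule the marginal product of capital equals n+δ: 0.42·3.2·k^(0.42−1) = 0.05. Solving, k_gold = (0.42·3.2/0.05)^(1/0.58) ≈ 291.4293.

k_gold ≈ 291.429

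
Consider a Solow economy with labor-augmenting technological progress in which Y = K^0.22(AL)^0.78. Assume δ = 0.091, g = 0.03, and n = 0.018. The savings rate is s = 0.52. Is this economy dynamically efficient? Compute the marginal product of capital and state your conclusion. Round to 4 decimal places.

The effective depreciation rate is n + g + δ = 0.018 + 0.03 + 0.091 = 0.139.
Steady-state k*: s·k^0.22 = 0.139·k gives k* = (0.52/0.139)^(1/0.78) ≈ 5.4275.
MPK = 0.22·5.4275^(-0.78) ≈ 0.0588.
MPK < n+g+δ = 0.139, so the economy is dynamically inefficient (over-saving).

dynamically inefficient; MPK ≈ 0.0588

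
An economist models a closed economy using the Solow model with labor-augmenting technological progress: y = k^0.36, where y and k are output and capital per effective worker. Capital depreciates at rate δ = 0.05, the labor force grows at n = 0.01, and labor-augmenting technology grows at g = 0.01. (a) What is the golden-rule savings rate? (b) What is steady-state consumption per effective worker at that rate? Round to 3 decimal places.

n + g + δ = 0.01 + 0.01 + 0.05 = 0.07.
For Cobb-Douglas, s_gold equals capital's share: s_gold = 0.36.
Setting f'(k) = n+g+δ gives 0.36·k^(0.36−1) = 0.07, hence k_gold = (0.36/0.07)^(1/0.64) ≈ 12.9198.
y_gold = 12.9198^0.36 ≈ 2.5122; c_gold = (1−0.36)·y_gold ≈ 1.6078.

(a) s_gold = 0.360; (b) c_gold ≈ 1.608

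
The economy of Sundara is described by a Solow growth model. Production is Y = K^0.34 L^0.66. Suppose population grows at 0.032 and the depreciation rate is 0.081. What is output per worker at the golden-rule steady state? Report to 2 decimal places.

n + δ = 0.032 + 0.081 = 0.113.
At the golden rule the marginal product of capital equals n+δ: 0.34·k^(0.34−1) = 0.113. Solving, k_gold = (0.34/0.113)^(1/0.66) ≈ 5.3070.
Output: y_gold = k_gold^0.34 = 5.3070^0.34 ≈ 1.7638.

y_gold ≈ 1.76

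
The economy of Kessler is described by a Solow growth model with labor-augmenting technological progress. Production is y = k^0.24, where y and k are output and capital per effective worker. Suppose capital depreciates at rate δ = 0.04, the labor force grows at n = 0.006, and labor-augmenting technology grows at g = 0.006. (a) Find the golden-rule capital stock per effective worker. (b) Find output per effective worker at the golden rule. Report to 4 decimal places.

Capital per effective worker breaks even when investment replaces (n + g + δ)·k; here n + g + δ = 0.052.
Maximizing c = f(k) − (n+g+δ)·k gives f'(k) = n+g+δ, i.e. 0.24·k^(0.24−1) = 0.052, so k_gold = (0.24/0.052)^(1/0.76) ≈ 7.4810.
y_gold = 7.4810^0.24 ≈ 1.6209.

(a) k_gold ≈ 7.4810; (b) y_gold ≈ 1.6209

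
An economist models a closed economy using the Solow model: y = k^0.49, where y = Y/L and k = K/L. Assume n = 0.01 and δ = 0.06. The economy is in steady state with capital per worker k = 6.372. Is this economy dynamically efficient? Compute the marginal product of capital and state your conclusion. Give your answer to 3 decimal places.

dynamically efficient; MPK ≈ 0.191

The effective depreciation rate is n + δ = 0.01 + 0.06 = 0.07.
MPK = 0.49·k^(0.49−1) = 0.49·6.372^(-0.51) ≈ 0.1906.
MPK > 0.07, so the economy is dynamically efficient (under-saving).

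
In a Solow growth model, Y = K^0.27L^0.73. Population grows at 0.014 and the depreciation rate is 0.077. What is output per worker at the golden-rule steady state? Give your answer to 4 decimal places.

Break-even investment rate: n + δ = 0.014 + 0.077 = 0.091.
At the golden rule the marginal product of capital equals n+δ: 0.27·k^(0.27−1) = 0.091. Solving, k_gold = (0.27/0.091)^(1/0.73) ≈ 4.4363.
Output: y_gold = k_gold^0.27 = 4.4363^0.27 ≈ 1.4952.

y_gold ≈ 1.4952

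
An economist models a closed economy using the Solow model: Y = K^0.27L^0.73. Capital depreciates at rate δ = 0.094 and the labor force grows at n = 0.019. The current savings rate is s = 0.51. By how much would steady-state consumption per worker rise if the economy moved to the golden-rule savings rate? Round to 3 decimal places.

Δc ≈ 0.152

The effective depreciation rate is n + δ = 0.019 + 0.094 = 0.113.
Current steady state (s = 0.51): k* = (0.51/0.113)^(1/0.73) ≈ 7.8807, y* = 7.8807^0.27 ≈ 1.7461, c* = (1−0.51)·1.7461 ≈ 0.8556.
Setting f'(k) = n+δ gives 0.27·k^(0.27−1) = 0.113, hence k_gold = (0.27/0.113)^(1/0.73) ≈ 3.2976.
y_gold = 3.2976^0.27 ≈ 1.3801, c_gold = y_gold − 0.113·k_gold ≈ 1.0075.
Gain: Δc = 1.0075 − 0.8556 ≈ 0.1519.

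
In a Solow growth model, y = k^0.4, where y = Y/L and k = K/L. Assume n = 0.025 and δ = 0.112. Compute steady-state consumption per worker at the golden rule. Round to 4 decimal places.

Break-even investment rate: n + δ = 0.025 + 0.112 = 0.137.
Maximizing c = f(k) − (n+δ)·k gives f'(k) = n+δ, i.e. 0.4·k^(0.4−1) = 0.137, so k_gold = (0.4/0.137)^(1/0.6) ≈ 5.9644.
y_gold = 5.9644^0.4 ≈ 2.0428.
c_gold = y_gold − (n+δ)·k_gold = 2.0428 − 0.137·5.9644 ≈ 1.2257.

c_gold ≈ 1.2257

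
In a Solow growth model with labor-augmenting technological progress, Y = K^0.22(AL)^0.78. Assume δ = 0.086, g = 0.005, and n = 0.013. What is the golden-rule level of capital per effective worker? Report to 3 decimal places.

The effective depreciation rate is n + g + δ = 0.013 + 0.005 + 0.086 = 0.104.
At the golden rule the marginal product of capital equals n+g+δ: 0.22·k^(0.22−1) = 0.104. Solving, k_gold = (0.22/0.104)^(1/0.78) ≈ 2.6132.

k_gold ≈ 2.613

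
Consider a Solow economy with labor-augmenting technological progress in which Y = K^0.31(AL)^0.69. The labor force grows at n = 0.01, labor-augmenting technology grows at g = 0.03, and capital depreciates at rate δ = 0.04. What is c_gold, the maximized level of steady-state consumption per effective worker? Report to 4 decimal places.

c_gold ≈ 1.2681

The effective depreciation rate is n + g + δ = 0.01 + 0.03 + 0.04 = 0.08.
Maximizing c = f(k) − (n+g+δ)·k gives f'(k) = n+g+δ, i.e. 0.31·k^(0.31−1) = 0.08, so k_gold = (0.31/0.08)^(1/0.69) ≈ 7.1214.
y_gold = 7.1214^0.31 ≈ 1.8378.
c_gold = y_gold − (n+g+δ)·k_gold = 1.8378 − 0.08·7.1214 ≈ 1.2681.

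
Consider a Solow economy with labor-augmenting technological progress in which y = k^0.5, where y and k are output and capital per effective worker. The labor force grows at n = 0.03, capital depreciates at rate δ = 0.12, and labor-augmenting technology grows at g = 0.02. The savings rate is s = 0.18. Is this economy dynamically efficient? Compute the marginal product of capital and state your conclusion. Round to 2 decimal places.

dynamically efficient; MPK ≈ 0.47

Capital per effective worker breaks even when investment replaces (n + g + δ)·k; here n + g + δ = 0.17.
Steady-state k*: s·k^0.5 = 0.17·k gives k* = (0.18/0.17)^(1/0.5) ≈ 1.1211.
MPK = 0.5·1.1211^(-0.5) ≈ 0.4722.
MPK > n+g+δ = 0.17, so the economy is dynamically efficient (under-saving).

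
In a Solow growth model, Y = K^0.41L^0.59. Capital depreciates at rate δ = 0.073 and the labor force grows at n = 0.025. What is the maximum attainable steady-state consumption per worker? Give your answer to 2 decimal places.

c_gold ≈ 1.60

Capital per worker breaks even when investment replaces (n + δ)·k; here n + δ = 0.098.
Setting f'(k) = n+δ gives 0.41·k^(0.41−1) = 0.098, hence k_gold = (0.41/0.098)^(1/0.59) ≈ 11.3107.
y_gold = 11.3107^0.41 ≈ 2.7035.
c_gold = y_gold − (n+δ)·k_gold = 2.7035 − 0.098·11.3107 ≈ 1.5951.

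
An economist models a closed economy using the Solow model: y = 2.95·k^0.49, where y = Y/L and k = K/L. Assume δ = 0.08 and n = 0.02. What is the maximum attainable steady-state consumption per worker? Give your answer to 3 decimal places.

Break-even investment rate: n + δ = 0.02 + 0.08 = 0.1.
Golden rule sets MPK = n+δ: 0.49·2.95·k^(0.49−1) = 0.1, so k_gold = (0.49·2.95/0.1)^(1/0.51) ≈ 188.1678.
y_gold = 2.95·188.1678^0.49 ≈ 38.4016.
c_gold = y_gold − (n+δ)·k_gold = 38.4016 − 0.1·188.1678 ≈ 19.5848.

c_gold ≈ 19.585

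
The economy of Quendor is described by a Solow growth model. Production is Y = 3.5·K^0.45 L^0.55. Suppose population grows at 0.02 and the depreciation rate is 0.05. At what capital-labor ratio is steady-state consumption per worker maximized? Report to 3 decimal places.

k_gold ≈ 287.418

The effective depreciation rate is n + δ = 0.02 + 0.05 = 0.07.
At the golden rule the marginal product of capital equals n+δ: 0.45·3.5·k^(0.45−1) = 0.07. Solving, k_gold = (0.45·3.5/0.07)^(1/0.55) ≈ 287.4178.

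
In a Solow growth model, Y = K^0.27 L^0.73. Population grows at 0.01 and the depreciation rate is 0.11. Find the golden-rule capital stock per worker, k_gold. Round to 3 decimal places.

n + δ = 0.01 + 0.11 = 0.12.
Setting f'(k) = n+δ gives 0.27·k^(0.27−1) = 0.12, hence k_gold = (0.27/0.12)^(1/0.73) ≈ 3.0370.

k_gold ≈ 3.037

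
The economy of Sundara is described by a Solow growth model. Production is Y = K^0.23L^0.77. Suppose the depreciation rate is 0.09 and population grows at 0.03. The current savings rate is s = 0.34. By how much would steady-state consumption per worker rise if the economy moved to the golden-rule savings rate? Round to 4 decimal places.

Δc ≈ 0.0343

Capital per worker breaks even when investment replaces (n + δ)·k; here n + δ = 0.12.
Current steady state (s = 0.34): k* = (0.34/0.12)^(1/0.77) ≈ 3.8672, y* = 3.8672^0.23 ≈ 1.3649, c* = (1−0.34)·1.3649 ≈ 0.9008.
Golden rule sets MPK = n+δ: 0.23·k^(0.23−1) = 0.12, so k_gold = (0.23/0.12)^(1/0.77) ≈ 2.3278.
y_gold = 2.3278^0.23 ≈ 1.2145, c_gold = y_gold − 0.12·k_gold ≈ 0.9352.
Gain: Δc = 0.9352 − 0.9008 ≈ 0.0343.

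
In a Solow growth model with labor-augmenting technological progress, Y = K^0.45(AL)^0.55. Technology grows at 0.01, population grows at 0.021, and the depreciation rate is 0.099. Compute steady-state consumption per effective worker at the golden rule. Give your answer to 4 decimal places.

c_gold ≈ 1.5191

n + g + δ = 0.021 + 0.01 + 0.099 = 0.13.
Golden rule sets MPK = n+g+δ: 0.45·k^(0.45−1) = 0.13, so k_gold = (0.45/0.13)^(1/0.55) ≈ 9.5607.
y_gold = 9.5607^0.45 ≈ 2.7620.
c_gold = y_gold − (n+g+δ)·k_gold = 2.7620 − 0.13·9.5607 ≈ 1.5191.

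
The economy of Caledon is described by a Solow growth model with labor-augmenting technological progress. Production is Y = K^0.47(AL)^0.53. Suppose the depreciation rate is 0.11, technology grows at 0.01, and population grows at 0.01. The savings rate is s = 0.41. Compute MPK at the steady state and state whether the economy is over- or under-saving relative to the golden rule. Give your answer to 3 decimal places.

under-saving; MPK ≈ 0.149

The effective depreciation rate is n + g + δ = 0.01 + 0.01 + 0.11 = 0.13.
Steady-state k*: s·k^0.47 = 0.13·k gives k* = (0.41/0.13)^(1/0.53) ≈ 8.7339.
MPK = 0.47·8.7339^(-0.53) ≈ 0.1490.
MPK > n+g+δ = 0.13, so the economy is dynamically efficient (under-saving).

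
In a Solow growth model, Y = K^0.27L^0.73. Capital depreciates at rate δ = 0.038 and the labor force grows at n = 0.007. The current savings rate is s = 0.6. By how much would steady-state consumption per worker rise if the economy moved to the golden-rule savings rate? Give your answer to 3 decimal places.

Δc ≈ 0.374

The effective depreciation rate is n + δ = 0.007 + 0.038 = 0.045.
Current steady state (s = 0.6): k* = (0.6/0.045)^(1/0.73) ≈ 34.7546, y* = 34.7546^0.27 ≈ 2.6066, c* = (1−0.6)·2.6066 ≈ 1.0426.
At the golden rule the marginal product of capital equals n+δ: 0.27·k^(0.27−1) = 0.045. Solving, k_gold = (0.27/0.045)^(1/0.73) ≈ 11.6402.
y_gold = 11.6402^0.27 ≈ 1.9400, c_gold = y_gold − 0.045·k_gold ≈ 1.4162.
Gain: Δc = 1.4162 − 1.0426 ≈ 0.3736.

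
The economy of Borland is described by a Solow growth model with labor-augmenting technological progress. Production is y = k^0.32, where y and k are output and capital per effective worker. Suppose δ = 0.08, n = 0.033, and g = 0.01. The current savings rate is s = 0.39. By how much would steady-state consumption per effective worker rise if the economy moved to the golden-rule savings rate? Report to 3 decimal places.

Δc ≈ 0.016

The effective depreciation rate is n + g + δ = 0.033 + 0.01 + 0.08 = 0.123.
Current steady state (s = 0.39): k* = (0.39/0.123)^(1/0.68) ≈ 5.4576, y* = 5.4576^0.32 ≈ 1.7212, c* = (1−0.39)·1.7212 ≈ 1.0500.
Golden rule sets MPK = n+g+δ: 0.32·k^(0.32−1) = 0.123, so k_gold = (0.32/0.123)^(1/0.68) ≈ 4.0799.
y_gold = 4.0799^0.32 ≈ 1.5682, c_gold = y_gold − 0.123·k_gold ≈ 1.0664.
Gain: Δc = 1.0664 − 1.0500 ≈ 0.0164.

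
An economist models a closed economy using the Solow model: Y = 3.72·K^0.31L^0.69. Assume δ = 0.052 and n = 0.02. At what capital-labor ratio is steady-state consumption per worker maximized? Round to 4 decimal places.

k_gold ≈ 55.6874

Capital per worker breaks even when investment replaces (n + δ)·k; here n + δ = 0.072.
Golden rule sets MPK = n+δ: 0.31·3.72·k^(0.31−1) = 0.072, so k_gold = (0.31·3.72/0.072)^(1/0.69) ≈ 55.6874.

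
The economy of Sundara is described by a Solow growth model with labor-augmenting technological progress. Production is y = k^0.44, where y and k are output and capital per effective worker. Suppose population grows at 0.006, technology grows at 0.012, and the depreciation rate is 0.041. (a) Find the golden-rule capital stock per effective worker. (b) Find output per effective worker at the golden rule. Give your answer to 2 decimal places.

Break-even investment rate: n + g + δ = 0.006 + 0.012 + 0.041 = 0.059.
Golden rule sets MPK = n+g+δ: 0.44·k^(0.44−1) = 0.059, so k_gold = (0.44/0.059)^(1/0.56) ≈ 36.1589.
y_gold = 36.1589^0.44 ≈ 4.8486.

(a) k_gold ≈ 36.16; (b) y_gold ≈ 4.85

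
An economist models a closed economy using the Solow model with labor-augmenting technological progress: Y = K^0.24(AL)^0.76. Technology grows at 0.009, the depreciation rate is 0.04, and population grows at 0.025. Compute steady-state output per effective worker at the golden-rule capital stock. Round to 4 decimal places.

y_gold ≈ 1.4500

The effective depreciation rate is n + g + δ = 0.025 + 0.009 + 0.04 = 0.074.
At the golden rule the marginal product of capital equals n+g+δ: 0.24·k^(0.24−1) = 0.074. Solving, k_gold = (0.24/0.074)^(1/0.76) ≈ 4.7026.
Output: y_gold = k_gold^0.24 = 4.7026^0.24 ≈ 1.4500.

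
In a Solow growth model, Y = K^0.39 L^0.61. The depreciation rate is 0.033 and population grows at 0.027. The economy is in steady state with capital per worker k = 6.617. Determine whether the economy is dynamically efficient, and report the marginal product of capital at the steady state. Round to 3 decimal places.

Capital per worker breaks even when investment replaces (n + δ)·k; here n + δ = 0.06.
MPK = 0.39·k^(0.39−1) = 0.39·6.617^(-0.61) ≈ 0.1232.
MPK > 0.06, so the economy is dynamically efficient (under-saving).

dynamically efficient; MPK ≈ 0.123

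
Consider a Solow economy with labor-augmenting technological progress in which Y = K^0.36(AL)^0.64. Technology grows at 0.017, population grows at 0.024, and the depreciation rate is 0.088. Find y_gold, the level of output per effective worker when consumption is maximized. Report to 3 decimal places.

y_gold ≈ 1.781

n + g + δ = 0.024 + 0.017 + 0.088 = 0.129.
Maximizing c = f(k) − (n+g+δ)·k gives f'(k) = n+g+δ, i.e. 0.36·k^(0.36−1) = 0.129, so k_gold = (0.36/0.129)^(1/0.64) ≈ 4.9708.
Output: y_gold = k_gold^0.36 = 4.9708^0.36 ≈ 1.7812.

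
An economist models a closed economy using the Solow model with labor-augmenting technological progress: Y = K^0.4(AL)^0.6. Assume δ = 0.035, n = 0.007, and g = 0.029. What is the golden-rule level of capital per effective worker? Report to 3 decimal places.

n + g + δ = 0.007 + 0.029 + 0.035 = 0.071.
At the golden rule the marginal product of capital equals n+g+δ: 0.4·k^(0.4−1) = 0.071. Solving, k_gold = (0.4/0.071)^(1/0.6) ≈ 17.8376.

k_gold ≈ 17.838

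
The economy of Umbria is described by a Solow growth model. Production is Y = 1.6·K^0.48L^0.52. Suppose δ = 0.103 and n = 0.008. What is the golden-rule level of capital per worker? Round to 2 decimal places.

k_gold ≈ 41.25

The effective depreciation rate is n + δ = 0.008 + 0.103 = 0.111.
Maximizing c = f(k) − (n+δ)·k gives f'(k) = n+δ, i.e. 0.48·1.6·k^(0.48−1) = 0.111, so k_gold = (0.48·1.6/0.111)^(1/0.52) ≈ 41.2532.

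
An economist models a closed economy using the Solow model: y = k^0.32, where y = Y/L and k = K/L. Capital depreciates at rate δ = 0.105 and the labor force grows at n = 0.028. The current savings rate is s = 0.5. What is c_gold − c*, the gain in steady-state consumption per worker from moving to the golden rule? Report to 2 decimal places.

n + δ = 0.028 + 0.105 = 0.133.
Current steady state (s = 0.5): k* = (0.5/0.133)^(1/0.68) ≈ 7.0107, y* = 7.0107^0.32 ≈ 1.8649, c* = (1−0.5)·1.8649 ≈ 0.9324.
Setting f'(k) = n+δ gives 0.32·k^(0.32−1) = 0.133, hence k_gold = (0.32/0.133)^(1/0.68) ≈ 3.6369.
y_gold = 3.6369^0.32 ≈ 1.5116, c_gold = y_gold − 0.133·k_gold ≈ 1.0279.
Gain: Δc = 1.0279 − 0.9324 ≈ 0.0955.

Δc ≈ 0.10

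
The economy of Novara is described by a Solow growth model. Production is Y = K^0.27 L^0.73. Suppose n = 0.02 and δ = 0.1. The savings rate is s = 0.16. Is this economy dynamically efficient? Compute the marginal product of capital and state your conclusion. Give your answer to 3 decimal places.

Capital per worker breaks even when investment replaces (n + δ)·k; here n + δ = 0.12.
Steady-state k*: s·k^0.27 = 0.12·k gives k* = (0.16/0.12)^(1/0.73) ≈ 1.4830.
MPK = 0.27·1.4830^(-0.73) ≈ 0.2025.
MPK > n+δ = 0.12, so the economy is dynamically efficient (under-saving).

dynamically efficient; MPK ≈ 0.203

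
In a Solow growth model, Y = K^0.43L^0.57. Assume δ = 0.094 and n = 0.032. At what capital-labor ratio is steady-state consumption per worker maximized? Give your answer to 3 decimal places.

The effective depreciation rate is n + δ = 0.032 + 0.094 = 0.126.
Golden rule sets MPK = n+δ: 0.43·k^(0.43−1) = 0.126, so k_gold = (0.43/0.126)^(1/0.57) ≈ 8.6151.

k_gold ≈ 8.615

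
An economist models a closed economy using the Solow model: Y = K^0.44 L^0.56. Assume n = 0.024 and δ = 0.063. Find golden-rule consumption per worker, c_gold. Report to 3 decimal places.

c_gold ≈ 2.001

Capital per worker breaks even when investment replaces (n + δ)·k; here n + δ = 0.087.
Maximizing c = f(k) − (n+δ)·k gives f'(k) = n+δ, i.e. 0.44·k^(0.44−1) = 0.087, so k_gold = (0.44/0.087)^(1/0.56) ≈ 18.0727.
y_gold = 18.0727^0.44 ≈ 3.5735.
c_gold = y_gold − (n+δ)·k_gold = 3.5735 − 0.087·18.0727 ≈ 2.0011.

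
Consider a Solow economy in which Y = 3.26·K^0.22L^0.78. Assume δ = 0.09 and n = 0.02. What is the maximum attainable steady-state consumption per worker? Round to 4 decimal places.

c_gold ≈ 4.3149

Break-even investment rate: n + δ = 0.02 + 0.09 = 0.11.
Golden rule sets MPK = n+δ: 0.22·3.26·k^(0.22−1) = 0.11, so k_gold = (0.22·3.26/0.11)^(1/0.78) ≈ 11.0639.
y_gold = 3.26·11.0639^0.22 ≈ 5.5319.
c_gold = y_gold − (n+δ)·k_gold = 5.5319 − 0.11·11.0639 ≈ 4.3149.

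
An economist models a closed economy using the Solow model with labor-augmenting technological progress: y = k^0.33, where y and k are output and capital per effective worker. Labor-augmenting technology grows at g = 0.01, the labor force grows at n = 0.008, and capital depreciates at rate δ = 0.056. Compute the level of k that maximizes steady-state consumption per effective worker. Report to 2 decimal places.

k_gold ≈ 9.31

Capital per effective worker breaks even when investment replaces (n + g + δ)·k; here n + g + δ = 0.074.
Maximizing c = f(k) − (n+g+δ)·k gives f'(k) = n+g+δ, i.e. 0.33·k^(0.33−1) = 0.074, so k_gold = (0.33/0.074)^(1/0.67) ≈ 9.3127.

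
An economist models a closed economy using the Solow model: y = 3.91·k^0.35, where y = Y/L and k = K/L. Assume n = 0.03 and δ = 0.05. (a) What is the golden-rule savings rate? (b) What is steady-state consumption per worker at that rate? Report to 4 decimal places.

Break-even investment rate: n + δ = 0.03 + 0.05 = 0.08.
For Cobb-Douglas, s_gold equals capital's share: s_gold = 0.35.
Setting f'(k) = n+δ gives 0.35·3.91·k^(0.35−1) = 0.08, hence k_gold = (0.35·3.91/0.08)^(1/0.65) ≈ 78.9153.
y_gold = 3.91·78.9153^0.35 ≈ 18.0378; c_gold = (1−0.35)·y_gold ≈ 11.7246.

(a) s_gold = 0.3500; (b) c_gold ≈ 11.7246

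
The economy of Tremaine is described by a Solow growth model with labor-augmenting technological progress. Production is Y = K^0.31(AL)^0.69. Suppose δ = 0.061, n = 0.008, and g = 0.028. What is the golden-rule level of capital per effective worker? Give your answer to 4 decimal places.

k_gold ≈ 5.3863

Capital per effective worker breaks even when investment replaces (n + g + δ)·k; here n + g + δ = 0.097.
Golden rule sets MPK = n+g+δ: 0.31·k^(0.31−1) = 0.097, so k_gold = (0.31/0.097)^(1/0.69) ≈ 5.3863.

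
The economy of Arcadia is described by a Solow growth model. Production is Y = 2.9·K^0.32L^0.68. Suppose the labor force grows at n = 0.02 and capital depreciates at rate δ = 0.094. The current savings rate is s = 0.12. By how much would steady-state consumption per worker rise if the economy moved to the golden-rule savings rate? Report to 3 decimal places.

Capital per worker breaks even when investment replaces (n + δ)·k; here n + δ = 0.114.
Current steady state (s = 0.12): k* = (0.12·2.9/0.114)^(1/0.68) ≈ 5.1613, y* = 2.9·5.1613^0.32 ≈ 4.9032, c* = (1−0.12)·4.9032 ≈ 4.3148.
Golden rule sets MPK = n+δ: 0.32·2.9·k^(0.32−1) = 0.114, so k_gold = (0.32·2.9/0.114)^(1/0.68) ≈ 21.8364.
y_gold = 2.9·21.8364^0.32 ≈ 7.7792, c_gold = y_gold − 0.114·k_gold ≈ 5.2899.
Gain: Δc = 5.2899 − 4.3148 ≈ 0.9750.

Δc ≈ 0.975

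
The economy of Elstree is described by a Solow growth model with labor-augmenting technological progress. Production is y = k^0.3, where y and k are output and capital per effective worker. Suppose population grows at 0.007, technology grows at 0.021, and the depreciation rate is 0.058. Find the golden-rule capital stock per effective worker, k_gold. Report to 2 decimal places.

The effective depreciation rate is n + g + δ = 0.007 + 0.021 + 0.058 = 0.086.
Golden rule sets MPK = n+g+δ: 0.3·k^(0.3−1) = 0.086, so k_gold = (0.3/0.086)^(1/0.7) ≈ 5.9590.

k_gold ≈ 5.96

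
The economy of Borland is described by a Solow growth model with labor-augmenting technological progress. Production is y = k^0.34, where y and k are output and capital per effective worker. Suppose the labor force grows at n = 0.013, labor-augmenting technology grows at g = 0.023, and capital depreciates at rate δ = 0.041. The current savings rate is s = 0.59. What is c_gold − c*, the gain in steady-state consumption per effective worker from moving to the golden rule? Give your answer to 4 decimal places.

Δc ≈ 0.2480

Break-even investment rate: n + g + δ = 0.013 + 0.023 + 0.041 = 0.077.
Current steady state (s = 0.59): k* = (0.59/0.077)^(1/0.66) ≈ 21.8747, y* = 21.8747^0.34 ≈ 2.8548, c* = (1−0.59)·2.8548 ≈ 1.1705.
Maximizing c = f(k) − (n+g+δ)·k gives f'(k) = n+g+δ, i.e. 0.34·k^(0.34−1) = 0.077, so k_gold = (0.34/0.077)^(1/0.66) ≈ 9.4898.
y_gold = 9.4898^0.34 ≈ 2.1491, c_gold = y_gold − 0.077·k_gold ≈ 1.4184.
Gain: Δc = 1.4184 − 1.1705 ≈ 0.2480.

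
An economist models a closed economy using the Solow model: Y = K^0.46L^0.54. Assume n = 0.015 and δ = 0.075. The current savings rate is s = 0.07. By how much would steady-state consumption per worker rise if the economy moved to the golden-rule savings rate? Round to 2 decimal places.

Δc ≈ 1.42

The effective depreciation rate is n + δ = 0.015 + 0.075 = 0.09.
Current steady state (s = 0.07): k* = (0.07/0.09)^(1/0.54) ≈ 0.6279, y* = 0.6279^0.46 ≈ 0.8073, c* = (1−0.07)·0.8073 ≈ 0.7508.
Golden rule sets MPK = n+δ: 0.46·k^(0.46−1) = 0.09, so k_gold = (0.46/0.09)^(1/0.54) ≈ 20.5147.
y_gold = 20.5147^0.46 ≈ 4.0137, c_gold = y_gold − 0.09·k_gold ≈ 2.1674.
Gain: Δc = 2.1674 − 0.7508 ≈ 1.4167.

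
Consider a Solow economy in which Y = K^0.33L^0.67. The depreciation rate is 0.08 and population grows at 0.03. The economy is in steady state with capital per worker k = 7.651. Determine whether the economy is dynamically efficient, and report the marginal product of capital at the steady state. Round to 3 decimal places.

The effective depreciation rate is n + δ = 0.03 + 0.08 = 0.11.
MPK = 0.33·k^(0.33−1) = 0.33·7.651^(-0.67) ≈ 0.0844.
MPK < 0.11, so the economy is dynamically inefficient (over-saving).

dynamically inefficient; MPK ≈ 0.084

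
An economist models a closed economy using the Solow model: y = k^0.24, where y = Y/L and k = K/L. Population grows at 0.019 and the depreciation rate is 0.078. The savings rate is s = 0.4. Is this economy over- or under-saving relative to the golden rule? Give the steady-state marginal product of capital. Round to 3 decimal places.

over-saving; MPK ≈ 0.058

The effective depreciation rate is n + δ = 0.019 + 0.078 = 0.097.
Steady-state k*: s·k^0.24 = 0.097·k gives k* = (0.4/0.097)^(1/0.76) ≈ 6.4504.
MPK = 0.24·6.4504^(-0.76) ≈ 0.0582.
MPK < n+δ = 0.097, so the economy is dynamically inefficient (over-saving).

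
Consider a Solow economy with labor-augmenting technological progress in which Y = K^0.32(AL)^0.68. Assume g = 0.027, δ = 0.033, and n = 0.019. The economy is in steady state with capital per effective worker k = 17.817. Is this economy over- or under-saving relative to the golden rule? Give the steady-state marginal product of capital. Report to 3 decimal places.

over-saving; MPK ≈ 0.045

Capital per effective worker breaks even when investment replaces (n + g + δ)·k; here n + g + δ = 0.079.
MPK = 0.32·k^(0.32−1) = 0.32·17.817^(-0.68) ≈ 0.0451.
MPK < 0.079, so the economy is dynamically inefficient (over-saving).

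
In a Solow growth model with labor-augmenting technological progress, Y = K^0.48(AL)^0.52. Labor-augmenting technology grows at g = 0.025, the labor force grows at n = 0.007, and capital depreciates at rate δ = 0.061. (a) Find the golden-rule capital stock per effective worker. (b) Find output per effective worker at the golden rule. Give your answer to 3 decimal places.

Capital per effective worker breaks even when investment replaces (n + g + δ)·k; here n + g + δ = 0.093.
Golden rule sets MPK = n+g+δ: 0.48·k^(0.48−1) = 0.093, so k_gold = (0.48/0.093)^(1/0.52) ≈ 23.4795.
y_gold = 23.4795^0.48 ≈ 4.5492.

(a) k_gold ≈ 23.480; (b) y_gold ≈ 4.549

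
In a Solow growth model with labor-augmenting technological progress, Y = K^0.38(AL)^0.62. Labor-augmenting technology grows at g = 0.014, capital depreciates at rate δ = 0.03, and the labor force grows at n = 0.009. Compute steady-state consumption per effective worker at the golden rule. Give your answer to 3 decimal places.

c_gold ≈ 2.074

The effective depreciation rate is n + g + δ = 0.009 + 0.014 + 0.03 = 0.053.
Setting f'(k) = n+g+δ gives 0.38·k^(0.38−1) = 0.053, hence k_gold = (0.38/0.053)^(1/0.62) ≈ 23.9801.
y_gold = 23.9801^0.38 ≈ 3.3446.
c_gold = y_gold − (n+g+δ)·k_gold = 3.3446 − 0.053·23.9801 ≈ 2.0736.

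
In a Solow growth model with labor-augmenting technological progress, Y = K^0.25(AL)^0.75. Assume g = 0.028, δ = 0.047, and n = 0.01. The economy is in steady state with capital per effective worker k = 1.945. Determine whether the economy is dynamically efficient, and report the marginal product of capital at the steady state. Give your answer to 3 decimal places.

dynamically efficient; MPK ≈ 0.152

Break-even investment rate: n + g + δ = 0.01 + 0.028 + 0.047 = 0.085.
MPK = 0.25·k^(0.25−1) = 0.25·1.945^(-0.75) ≈ 0.1518.
MPK > 0.085, so the economy is dynamically efficient (under-saving).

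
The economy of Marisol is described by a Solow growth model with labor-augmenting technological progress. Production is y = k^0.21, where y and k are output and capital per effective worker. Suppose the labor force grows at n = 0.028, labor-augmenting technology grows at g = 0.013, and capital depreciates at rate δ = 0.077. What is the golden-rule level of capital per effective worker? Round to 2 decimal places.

Capital per effective worker breaks even when investment replaces (n + g + δ)·k; here n + g + δ = 0.118.
Maximizing c = f(k) − (n+g+δ)·k gives f'(k) = n+g+δ, i.e. 0.21·k^(0.21−1) = 0.118, so k_gold = (0.21/0.118)^(1/0.79) ≈ 2.0744.

k_gold ≈ 2.07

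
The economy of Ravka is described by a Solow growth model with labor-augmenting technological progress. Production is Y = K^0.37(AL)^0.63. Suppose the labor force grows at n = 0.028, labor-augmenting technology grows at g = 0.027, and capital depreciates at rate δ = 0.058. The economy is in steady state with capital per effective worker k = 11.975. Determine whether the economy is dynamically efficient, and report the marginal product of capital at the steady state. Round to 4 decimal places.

n + g + δ = 0.028 + 0.027 + 0.058 = 0.113.
MPK = 0.37·k^(0.37−1) = 0.37·11.975^(-0.63) ≈ 0.0774.
MPK < 0.113, so the economy is dynamically inefficient (over-saving).

dynamically inefficient; MPK ≈ 0.0774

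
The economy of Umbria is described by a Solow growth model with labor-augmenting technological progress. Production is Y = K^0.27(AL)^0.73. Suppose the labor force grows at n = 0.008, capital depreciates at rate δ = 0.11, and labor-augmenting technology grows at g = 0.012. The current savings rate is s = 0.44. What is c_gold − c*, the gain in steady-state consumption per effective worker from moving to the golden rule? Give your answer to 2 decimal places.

Capital per effective worker breaks even when investment replaces (n + g + δ)·k; here n + g + δ = 0.13.
Current steady state (s = 0.44): k* = (0.44/0.13)^(1/0.73) ≈ 5.3132, y* = 5.3132^0.27 ≈ 1.5698, c* = (1−0.44)·1.5698 ≈ 0.8791.
Setting f'(k) = n+g+δ gives 0.27·k^(0.27−1) = 0.13, hence k_gold = (0.27/0.13)^(1/0.73) ≈ 2.7216.
y_gold = 2.7216^0.27 ≈ 1.3104, c_gold = y_gold − 0.13·k_gold ≈ 0.9566.
Gain: Δc = 0.9566 − 0.8791 ≈ 0.0775.

Δc ≈ 0.08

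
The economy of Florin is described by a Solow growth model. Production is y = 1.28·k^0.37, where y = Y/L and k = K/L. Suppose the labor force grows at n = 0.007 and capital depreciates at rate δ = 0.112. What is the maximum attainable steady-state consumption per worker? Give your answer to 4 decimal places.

c_gold ≈ 1.8149

Capital per worker breaks even when investment replaces (n + δ)·k; here n + δ = 0.119.
At the golden rule the marginal product of capital equals n+δ: 0.37·1.28·k^(0.37−1) = 0.119. Solving, k_gold = (0.37·1.28/0.119)^(1/0.63) ≈ 8.9571.
y_gold = 1.28·8.9571^0.37 ≈ 2.8808.
c_gold = y_gold − (n+δ)·k_gold = 2.8808 − 0.119·8.9571 ≈ 1.8149.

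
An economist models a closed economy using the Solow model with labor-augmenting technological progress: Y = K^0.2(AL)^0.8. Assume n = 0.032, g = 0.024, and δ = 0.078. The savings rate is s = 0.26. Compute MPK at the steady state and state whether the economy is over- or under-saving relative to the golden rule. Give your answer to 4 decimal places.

over-saving; MPK ≈ 0.1031

Break-even investment rate: n + g + δ = 0.032 + 0.024 + 0.078 = 0.134.
Steady-state k*: s·k^0.2 = 0.134·k gives k* = (0.26/0.134)^(1/0.8) ≈ 2.2900.
MPK = 0.2·2.2900^(-0.8) ≈ 0.1031.
MPK < n+g+δ = 0.134, so the economy is dynamically inefficient (over-saving).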